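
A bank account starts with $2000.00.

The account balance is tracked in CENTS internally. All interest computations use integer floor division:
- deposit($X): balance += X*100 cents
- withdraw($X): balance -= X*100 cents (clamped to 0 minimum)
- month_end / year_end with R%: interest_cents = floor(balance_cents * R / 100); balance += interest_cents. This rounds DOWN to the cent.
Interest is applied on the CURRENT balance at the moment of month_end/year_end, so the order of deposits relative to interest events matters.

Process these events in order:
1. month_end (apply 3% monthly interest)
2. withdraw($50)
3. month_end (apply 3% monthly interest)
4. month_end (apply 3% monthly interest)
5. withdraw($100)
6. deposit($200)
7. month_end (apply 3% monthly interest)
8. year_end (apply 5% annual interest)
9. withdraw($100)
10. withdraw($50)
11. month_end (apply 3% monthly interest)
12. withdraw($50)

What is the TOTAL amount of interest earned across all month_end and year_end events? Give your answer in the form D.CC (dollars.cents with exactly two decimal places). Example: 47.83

After 1 (month_end (apply 3% monthly interest)): balance=$2060.00 total_interest=$60.00
After 2 (withdraw($50)): balance=$2010.00 total_interest=$60.00
After 3 (month_end (apply 3% monthly interest)): balance=$2070.30 total_interest=$120.30
After 4 (month_end (apply 3% monthly interest)): balance=$2132.40 total_interest=$182.40
After 5 (withdraw($100)): balance=$2032.40 total_interest=$182.40
After 6 (deposit($200)): balance=$2232.40 total_interest=$182.40
After 7 (month_end (apply 3% monthly interest)): balance=$2299.37 total_interest=$249.37
After 8 (year_end (apply 5% annual interest)): balance=$2414.33 total_interest=$364.33
After 9 (withdraw($100)): balance=$2314.33 total_interest=$364.33
After 10 (withdraw($50)): balance=$2264.33 total_interest=$364.33
After 11 (month_end (apply 3% monthly interest)): balance=$2332.25 total_interest=$432.25
After 12 (withdraw($50)): balance=$2282.25 total_interest=$432.25

Answer: 432.25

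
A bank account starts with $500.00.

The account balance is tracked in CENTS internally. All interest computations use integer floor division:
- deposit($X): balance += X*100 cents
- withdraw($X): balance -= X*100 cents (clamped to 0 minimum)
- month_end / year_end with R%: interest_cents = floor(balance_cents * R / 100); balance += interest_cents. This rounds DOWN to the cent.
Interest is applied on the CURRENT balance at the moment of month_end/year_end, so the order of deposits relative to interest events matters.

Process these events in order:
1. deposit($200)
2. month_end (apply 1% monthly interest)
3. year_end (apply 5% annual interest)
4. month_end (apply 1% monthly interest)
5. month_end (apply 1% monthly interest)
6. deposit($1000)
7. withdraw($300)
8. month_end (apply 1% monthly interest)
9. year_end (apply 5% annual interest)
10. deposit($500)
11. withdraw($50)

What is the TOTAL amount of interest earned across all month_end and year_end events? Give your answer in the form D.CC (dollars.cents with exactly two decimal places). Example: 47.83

After 1 (deposit($200)): balance=$700.00 total_interest=$0.00
After 2 (month_end (apply 1% monthly interest)): balance=$707.00 total_interest=$7.00
After 3 (year_end (apply 5% annual interest)): balance=$742.35 total_interest=$42.35
After 4 (month_end (apply 1% monthly interest)): balance=$749.77 total_interest=$49.77
After 5 (month_end (apply 1% monthly interest)): balance=$757.26 total_interest=$57.26
After 6 (deposit($1000)): balance=$1757.26 total_interest=$57.26
After 7 (withdraw($300)): balance=$1457.26 total_interest=$57.26
After 8 (month_end (apply 1% monthly interest)): balance=$1471.83 total_interest=$71.83
After 9 (year_end (apply 5% annual interest)): balance=$1545.42 total_interest=$145.42
After 10 (deposit($500)): balance=$2045.42 total_interest=$145.42
After 11 (withdraw($50)): balance=$1995.42 total_interest=$145.42

Answer: 145.42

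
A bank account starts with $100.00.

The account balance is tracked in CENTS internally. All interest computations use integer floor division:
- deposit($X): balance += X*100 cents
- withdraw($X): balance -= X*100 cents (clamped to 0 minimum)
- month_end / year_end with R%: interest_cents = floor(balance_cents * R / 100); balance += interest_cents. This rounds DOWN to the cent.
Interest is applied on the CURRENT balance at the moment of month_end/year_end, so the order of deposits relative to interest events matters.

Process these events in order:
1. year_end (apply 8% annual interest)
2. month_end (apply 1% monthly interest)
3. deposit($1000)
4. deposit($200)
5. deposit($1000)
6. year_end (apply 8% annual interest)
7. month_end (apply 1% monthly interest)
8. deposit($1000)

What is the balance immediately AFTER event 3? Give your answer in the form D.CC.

Answer: 1109.08

Derivation:
After 1 (year_end (apply 8% annual interest)): balance=$108.00 total_interest=$8.00
After 2 (month_end (apply 1% monthly interest)): balance=$109.08 total_interest=$9.08
After 3 (deposit($1000)): balance=$1109.08 total_interest=$9.08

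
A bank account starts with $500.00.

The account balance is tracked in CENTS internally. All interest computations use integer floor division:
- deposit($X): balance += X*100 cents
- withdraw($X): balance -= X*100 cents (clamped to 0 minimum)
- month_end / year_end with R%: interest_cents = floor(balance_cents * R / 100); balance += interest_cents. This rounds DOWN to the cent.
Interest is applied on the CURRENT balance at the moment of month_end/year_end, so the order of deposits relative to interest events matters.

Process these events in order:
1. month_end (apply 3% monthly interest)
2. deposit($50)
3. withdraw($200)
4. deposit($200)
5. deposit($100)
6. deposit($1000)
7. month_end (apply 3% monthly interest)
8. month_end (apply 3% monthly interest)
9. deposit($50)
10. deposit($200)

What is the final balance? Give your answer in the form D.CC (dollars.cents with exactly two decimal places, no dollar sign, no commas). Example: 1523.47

Answer: 2016.39

Derivation:
After 1 (month_end (apply 3% monthly interest)): balance=$515.00 total_interest=$15.00
After 2 (deposit($50)): balance=$565.00 total_interest=$15.00
After 3 (withdraw($200)): balance=$365.00 total_interest=$15.00
After 4 (deposit($200)): balance=$565.00 total_interest=$15.00
After 5 (deposit($100)): balance=$665.00 total_interest=$15.00
After 6 (deposit($1000)): balance=$1665.00 total_interest=$15.00
After 7 (month_end (apply 3% monthly interest)): balance=$1714.95 total_interest=$64.95
After 8 (month_end (apply 3% monthly interest)): balance=$1766.39 total_interest=$116.39
After 9 (deposit($50)): balance=$1816.39 total_interest=$116.39
After 10 (deposit($200)): balance=$2016.39 total_interest=$116.39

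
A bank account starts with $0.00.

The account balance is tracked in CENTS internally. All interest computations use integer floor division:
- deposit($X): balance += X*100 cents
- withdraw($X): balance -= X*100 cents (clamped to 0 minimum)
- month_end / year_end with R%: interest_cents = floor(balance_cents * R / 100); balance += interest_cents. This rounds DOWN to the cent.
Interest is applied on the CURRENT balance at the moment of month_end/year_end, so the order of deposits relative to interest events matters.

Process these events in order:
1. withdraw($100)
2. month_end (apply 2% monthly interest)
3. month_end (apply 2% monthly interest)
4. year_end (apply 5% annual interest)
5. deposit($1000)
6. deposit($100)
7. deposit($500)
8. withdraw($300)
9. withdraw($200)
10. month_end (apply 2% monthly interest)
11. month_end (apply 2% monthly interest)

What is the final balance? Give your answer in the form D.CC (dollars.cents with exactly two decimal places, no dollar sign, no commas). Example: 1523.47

After 1 (withdraw($100)): balance=$0.00 total_interest=$0.00
After 2 (month_end (apply 2% monthly interest)): balance=$0.00 total_interest=$0.00
After 3 (month_end (apply 2% monthly interest)): balance=$0.00 total_interest=$0.00
After 4 (year_end (apply 5% annual interest)): balance=$0.00 total_interest=$0.00
After 5 (deposit($1000)): balance=$1000.00 total_interest=$0.00
After 6 (deposit($100)): balance=$1100.00 total_interest=$0.00
After 7 (deposit($500)): balance=$1600.00 total_interest=$0.00
After 8 (withdraw($300)): balance=$1300.00 total_interest=$0.00
After 9 (withdraw($200)): balance=$1100.00 total_interest=$0.00
After 10 (month_end (apply 2% monthly interest)): balance=$1122.00 total_interest=$22.00
After 11 (month_end (apply 2% monthly interest)): balance=$1144.44 total_interest=$44.44

Answer: 1144.44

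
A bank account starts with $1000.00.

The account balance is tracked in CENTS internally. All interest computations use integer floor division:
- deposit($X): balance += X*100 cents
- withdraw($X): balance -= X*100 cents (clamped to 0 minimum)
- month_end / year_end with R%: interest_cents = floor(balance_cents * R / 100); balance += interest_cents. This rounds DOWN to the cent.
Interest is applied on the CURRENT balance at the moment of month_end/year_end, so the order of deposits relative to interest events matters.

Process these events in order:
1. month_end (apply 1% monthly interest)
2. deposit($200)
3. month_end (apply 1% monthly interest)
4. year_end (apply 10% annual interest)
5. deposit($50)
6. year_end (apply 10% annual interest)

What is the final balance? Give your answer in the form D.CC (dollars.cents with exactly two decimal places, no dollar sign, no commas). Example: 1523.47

Answer: 1533.74

Derivation:
After 1 (month_end (apply 1% monthly interest)): balance=$1010.00 total_interest=$10.00
After 2 (deposit($200)): balance=$1210.00 total_interest=$10.00
After 3 (month_end (apply 1% monthly interest)): balance=$1222.10 total_interest=$22.10
After 4 (year_end (apply 10% annual interest)): balance=$1344.31 total_interest=$144.31
After 5 (deposit($50)): balance=$1394.31 total_interest=$144.31
After 6 (year_end (apply 10% annual interest)): balance=$1533.74 total_interest=$283.74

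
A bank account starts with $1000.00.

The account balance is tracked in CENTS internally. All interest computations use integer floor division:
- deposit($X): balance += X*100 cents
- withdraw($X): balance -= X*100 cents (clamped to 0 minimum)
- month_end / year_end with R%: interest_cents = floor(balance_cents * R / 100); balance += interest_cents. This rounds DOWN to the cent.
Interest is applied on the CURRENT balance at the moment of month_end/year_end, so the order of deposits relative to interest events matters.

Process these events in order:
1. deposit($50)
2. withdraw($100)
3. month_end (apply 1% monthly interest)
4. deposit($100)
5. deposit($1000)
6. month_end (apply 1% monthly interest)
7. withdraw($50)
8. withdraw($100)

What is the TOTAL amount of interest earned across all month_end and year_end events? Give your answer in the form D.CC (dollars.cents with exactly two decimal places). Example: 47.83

After 1 (deposit($50)): balance=$1050.00 total_interest=$0.00
After 2 (withdraw($100)): balance=$950.00 total_interest=$0.00
After 3 (month_end (apply 1% monthly interest)): balance=$959.50 total_interest=$9.50
After 4 (deposit($100)): balance=$1059.50 total_interest=$9.50
After 5 (deposit($1000)): balance=$2059.50 total_interest=$9.50
After 6 (month_end (apply 1% monthly interest)): balance=$2080.09 total_interest=$30.09
After 7 (withdraw($50)): balance=$2030.09 total_interest=$30.09
After 8 (withdraw($100)): balance=$1930.09 total_interest=$30.09

Answer: 30.09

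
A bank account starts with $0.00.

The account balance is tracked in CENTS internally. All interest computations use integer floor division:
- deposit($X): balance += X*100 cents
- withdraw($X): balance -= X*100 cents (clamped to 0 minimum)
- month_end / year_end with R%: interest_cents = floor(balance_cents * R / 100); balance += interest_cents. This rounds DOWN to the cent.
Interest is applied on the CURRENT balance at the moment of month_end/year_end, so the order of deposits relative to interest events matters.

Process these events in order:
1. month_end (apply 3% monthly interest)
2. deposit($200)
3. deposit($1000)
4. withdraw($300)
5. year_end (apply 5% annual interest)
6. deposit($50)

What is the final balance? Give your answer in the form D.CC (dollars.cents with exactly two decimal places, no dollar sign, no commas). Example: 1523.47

Answer: 995.00

Derivation:
After 1 (month_end (apply 3% monthly interest)): balance=$0.00 total_interest=$0.00
After 2 (deposit($200)): balance=$200.00 total_interest=$0.00
After 3 (deposit($1000)): balance=$1200.00 total_interest=$0.00
After 4 (withdraw($300)): balance=$900.00 total_interest=$0.00
After 5 (year_end (apply 5% annual interest)): balance=$945.00 total_interest=$45.00
After 6 (deposit($50)): balance=$995.00 total_interest=$45.00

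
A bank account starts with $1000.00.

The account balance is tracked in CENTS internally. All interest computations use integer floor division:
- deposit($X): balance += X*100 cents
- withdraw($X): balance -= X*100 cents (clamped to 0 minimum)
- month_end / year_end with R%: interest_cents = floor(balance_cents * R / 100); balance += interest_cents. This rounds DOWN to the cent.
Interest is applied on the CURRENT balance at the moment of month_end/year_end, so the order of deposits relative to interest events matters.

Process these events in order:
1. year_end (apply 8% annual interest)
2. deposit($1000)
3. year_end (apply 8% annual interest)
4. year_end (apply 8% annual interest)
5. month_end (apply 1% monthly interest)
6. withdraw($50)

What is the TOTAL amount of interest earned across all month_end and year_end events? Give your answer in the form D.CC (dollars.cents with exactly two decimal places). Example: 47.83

After 1 (year_end (apply 8% annual interest)): balance=$1080.00 total_interest=$80.00
After 2 (deposit($1000)): balance=$2080.00 total_interest=$80.00
After 3 (year_end (apply 8% annual interest)): balance=$2246.40 total_interest=$246.40
After 4 (year_end (apply 8% annual interest)): balance=$2426.11 total_interest=$426.11
After 5 (month_end (apply 1% monthly interest)): balance=$2450.37 total_interest=$450.37
After 6 (withdraw($50)): balance=$2400.37 total_interest=$450.37

Answer: 450.37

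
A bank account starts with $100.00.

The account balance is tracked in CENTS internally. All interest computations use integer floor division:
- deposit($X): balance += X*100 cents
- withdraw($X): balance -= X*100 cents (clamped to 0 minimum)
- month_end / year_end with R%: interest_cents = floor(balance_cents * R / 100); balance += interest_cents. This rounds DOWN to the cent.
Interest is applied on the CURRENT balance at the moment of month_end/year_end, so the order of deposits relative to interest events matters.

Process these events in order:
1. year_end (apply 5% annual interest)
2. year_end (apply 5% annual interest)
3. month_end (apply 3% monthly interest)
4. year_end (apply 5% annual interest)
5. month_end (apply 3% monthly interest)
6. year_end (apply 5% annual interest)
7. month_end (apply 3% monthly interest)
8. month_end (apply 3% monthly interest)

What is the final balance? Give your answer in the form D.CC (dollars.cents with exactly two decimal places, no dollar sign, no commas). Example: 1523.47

Answer: 136.76

Derivation:
After 1 (year_end (apply 5% annual interest)): balance=$105.00 total_interest=$5.00
After 2 (year_end (apply 5% annual interest)): balance=$110.25 total_interest=$10.25
After 3 (month_end (apply 3% monthly interest)): balance=$113.55 total_interest=$13.55
After 4 (year_end (apply 5% annual interest)): balance=$119.22 total_interest=$19.22
After 5 (month_end (apply 3% monthly interest)): balance=$122.79 total_interest=$22.79
After 6 (year_end (apply 5% annual interest)): balance=$128.92 total_interest=$28.92
After 7 (month_end (apply 3% monthly interest)): balance=$132.78 total_interest=$32.78
After 8 (month_end (apply 3% monthly interest)): balance=$136.76 total_interest=$36.76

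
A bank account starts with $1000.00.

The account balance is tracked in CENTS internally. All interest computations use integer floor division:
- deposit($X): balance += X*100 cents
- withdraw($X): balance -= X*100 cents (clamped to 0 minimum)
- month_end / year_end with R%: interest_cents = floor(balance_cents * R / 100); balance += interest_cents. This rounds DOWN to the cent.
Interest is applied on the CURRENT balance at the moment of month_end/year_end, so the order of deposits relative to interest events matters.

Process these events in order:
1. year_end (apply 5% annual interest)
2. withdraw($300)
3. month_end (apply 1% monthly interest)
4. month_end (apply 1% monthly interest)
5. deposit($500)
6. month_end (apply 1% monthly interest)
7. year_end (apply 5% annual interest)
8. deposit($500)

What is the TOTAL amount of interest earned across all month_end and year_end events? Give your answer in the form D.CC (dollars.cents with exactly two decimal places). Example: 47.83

Answer: 141.60

Derivation:
After 1 (year_end (apply 5% annual interest)): balance=$1050.00 total_interest=$50.00
After 2 (withdraw($300)): balance=$750.00 total_interest=$50.00
After 3 (month_end (apply 1% monthly interest)): balance=$757.50 total_interest=$57.50
After 4 (month_end (apply 1% monthly interest)): balance=$765.07 total_interest=$65.07
After 5 (deposit($500)): balance=$1265.07 total_interest=$65.07
After 6 (month_end (apply 1% monthly interest)): balance=$1277.72 total_interest=$77.72
After 7 (year_end (apply 5% annual interest)): balance=$1341.60 total_interest=$141.60
After 8 (deposit($500)): balance=$1841.60 total_interest=$141.60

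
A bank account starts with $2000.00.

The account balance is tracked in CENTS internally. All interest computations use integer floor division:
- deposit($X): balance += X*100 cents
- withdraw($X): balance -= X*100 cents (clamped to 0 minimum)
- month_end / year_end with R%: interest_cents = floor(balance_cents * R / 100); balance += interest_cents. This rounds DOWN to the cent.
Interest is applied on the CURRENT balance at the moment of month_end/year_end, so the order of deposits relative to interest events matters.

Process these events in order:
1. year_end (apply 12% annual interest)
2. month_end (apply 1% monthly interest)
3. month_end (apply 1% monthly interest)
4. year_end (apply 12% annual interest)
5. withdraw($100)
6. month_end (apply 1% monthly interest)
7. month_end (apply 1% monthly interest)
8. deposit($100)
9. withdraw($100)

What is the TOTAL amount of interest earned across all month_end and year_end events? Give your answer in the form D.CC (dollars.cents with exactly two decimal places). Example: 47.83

Answer: 608.64

Derivation:
After 1 (year_end (apply 12% annual interest)): balance=$2240.00 total_interest=$240.00
After 2 (month_end (apply 1% monthly interest)): balance=$2262.40 total_interest=$262.40
After 3 (month_end (apply 1% monthly interest)): balance=$2285.02 total_interest=$285.02
After 4 (year_end (apply 12% annual interest)): balance=$2559.22 total_interest=$559.22
After 5 (withdraw($100)): balance=$2459.22 total_interest=$559.22
After 6 (month_end (apply 1% monthly interest)): balance=$2483.81 total_interest=$583.81
After 7 (month_end (apply 1% monthly interest)): balance=$2508.64 total_interest=$608.64
After 8 (deposit($100)): balance=$2608.64 total_interest=$608.64
After 9 (withdraw($100)): balance=$2508.64 total_interest=$608.64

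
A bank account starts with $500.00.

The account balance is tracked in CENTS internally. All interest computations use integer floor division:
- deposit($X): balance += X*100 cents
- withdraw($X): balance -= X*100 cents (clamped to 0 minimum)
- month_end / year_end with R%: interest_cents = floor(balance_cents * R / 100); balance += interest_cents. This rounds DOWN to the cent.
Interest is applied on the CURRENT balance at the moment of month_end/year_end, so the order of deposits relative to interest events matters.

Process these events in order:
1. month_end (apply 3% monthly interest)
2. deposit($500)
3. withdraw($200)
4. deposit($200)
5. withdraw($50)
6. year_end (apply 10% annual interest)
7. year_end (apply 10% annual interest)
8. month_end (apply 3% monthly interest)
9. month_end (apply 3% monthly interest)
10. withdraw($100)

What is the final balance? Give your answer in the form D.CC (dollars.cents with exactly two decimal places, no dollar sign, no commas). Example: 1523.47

After 1 (month_end (apply 3% monthly interest)): balance=$515.00 total_interest=$15.00
After 2 (deposit($500)): balance=$1015.00 total_interest=$15.00
After 3 (withdraw($200)): balance=$815.00 total_interest=$15.00
After 4 (deposit($200)): balance=$1015.00 total_interest=$15.00
After 5 (withdraw($50)): balance=$965.00 total_interest=$15.00
After 6 (year_end (apply 10% annual interest)): balance=$1061.50 total_interest=$111.50
After 7 (year_end (apply 10% annual interest)): balance=$1167.65 total_interest=$217.65
After 8 (month_end (apply 3% monthly interest)): balance=$1202.67 total_interest=$252.67
After 9 (month_end (apply 3% monthly interest)): balance=$1238.75 total_interest=$288.75
After 10 (withdraw($100)): balance=$1138.75 total_interest=$288.75

Answer: 1138.75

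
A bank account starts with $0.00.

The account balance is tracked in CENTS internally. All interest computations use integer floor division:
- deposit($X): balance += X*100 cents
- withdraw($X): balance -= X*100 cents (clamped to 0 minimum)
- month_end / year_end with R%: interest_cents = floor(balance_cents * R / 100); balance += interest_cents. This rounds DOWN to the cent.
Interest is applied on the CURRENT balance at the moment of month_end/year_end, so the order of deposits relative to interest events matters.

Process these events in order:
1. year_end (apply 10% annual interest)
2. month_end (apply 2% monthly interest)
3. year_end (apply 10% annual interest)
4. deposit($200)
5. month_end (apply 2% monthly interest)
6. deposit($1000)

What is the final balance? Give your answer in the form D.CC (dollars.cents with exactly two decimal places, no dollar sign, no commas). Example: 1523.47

After 1 (year_end (apply 10% annual interest)): balance=$0.00 total_interest=$0.00
After 2 (month_end (apply 2% monthly interest)): balance=$0.00 total_interest=$0.00
After 3 (year_end (apply 10% annual interest)): balance=$0.00 total_interest=$0.00
After 4 (deposit($200)): balance=$200.00 total_interest=$0.00
After 5 (month_end (apply 2% monthly interest)): balance=$204.00 total_interest=$4.00
After 6 (deposit($1000)): balance=$1204.00 total_interest=$4.00

Answer: 1204.00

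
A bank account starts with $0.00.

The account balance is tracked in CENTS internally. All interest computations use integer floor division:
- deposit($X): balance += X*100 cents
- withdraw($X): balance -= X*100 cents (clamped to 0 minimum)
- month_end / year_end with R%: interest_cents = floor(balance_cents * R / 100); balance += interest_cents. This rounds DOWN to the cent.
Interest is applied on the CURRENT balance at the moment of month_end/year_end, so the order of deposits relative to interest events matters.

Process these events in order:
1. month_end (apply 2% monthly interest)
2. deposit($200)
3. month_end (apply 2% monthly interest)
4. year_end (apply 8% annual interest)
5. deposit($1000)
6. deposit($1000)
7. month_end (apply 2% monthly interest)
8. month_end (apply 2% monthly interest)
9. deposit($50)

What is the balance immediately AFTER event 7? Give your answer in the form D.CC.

After 1 (month_end (apply 2% monthly interest)): balance=$0.00 total_interest=$0.00
After 2 (deposit($200)): balance=$200.00 total_interest=$0.00
After 3 (month_end (apply 2% monthly interest)): balance=$204.00 total_interest=$4.00
After 4 (year_end (apply 8% annual interest)): balance=$220.32 total_interest=$20.32
After 5 (deposit($1000)): balance=$1220.32 total_interest=$20.32
After 6 (deposit($1000)): balance=$2220.32 total_interest=$20.32
After 7 (month_end (apply 2% monthly interest)): balance=$2264.72 total_interest=$64.72

Answer: 2264.72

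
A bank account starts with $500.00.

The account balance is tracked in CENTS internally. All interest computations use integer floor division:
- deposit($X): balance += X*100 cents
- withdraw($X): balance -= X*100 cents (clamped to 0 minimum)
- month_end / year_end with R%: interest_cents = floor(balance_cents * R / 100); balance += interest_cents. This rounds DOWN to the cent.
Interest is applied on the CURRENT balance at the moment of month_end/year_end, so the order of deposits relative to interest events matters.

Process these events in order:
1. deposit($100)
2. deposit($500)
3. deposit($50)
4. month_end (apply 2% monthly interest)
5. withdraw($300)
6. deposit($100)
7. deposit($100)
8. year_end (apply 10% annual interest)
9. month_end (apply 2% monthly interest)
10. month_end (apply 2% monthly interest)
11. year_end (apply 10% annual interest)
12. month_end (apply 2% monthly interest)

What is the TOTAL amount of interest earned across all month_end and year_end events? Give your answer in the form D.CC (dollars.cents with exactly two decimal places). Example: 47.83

After 1 (deposit($100)): balance=$600.00 total_interest=$0.00
After 2 (deposit($500)): balance=$1100.00 total_interest=$0.00
After 3 (deposit($50)): balance=$1150.00 total_interest=$0.00
After 4 (month_end (apply 2% monthly interest)): balance=$1173.00 total_interest=$23.00
After 5 (withdraw($300)): balance=$873.00 total_interest=$23.00
After 6 (deposit($100)): balance=$973.00 total_interest=$23.00
After 7 (deposit($100)): balance=$1073.00 total_interest=$23.00
After 8 (year_end (apply 10% annual interest)): balance=$1180.30 total_interest=$130.30
After 9 (month_end (apply 2% monthly interest)): balance=$1203.90 total_interest=$153.90
After 10 (month_end (apply 2% monthly interest)): balance=$1227.97 total_interest=$177.97
After 11 (year_end (apply 10% annual interest)): balance=$1350.76 total_interest=$300.76
After 12 (month_end (apply 2% monthly interest)): balance=$1377.77 total_interest=$327.77

Answer: 327.77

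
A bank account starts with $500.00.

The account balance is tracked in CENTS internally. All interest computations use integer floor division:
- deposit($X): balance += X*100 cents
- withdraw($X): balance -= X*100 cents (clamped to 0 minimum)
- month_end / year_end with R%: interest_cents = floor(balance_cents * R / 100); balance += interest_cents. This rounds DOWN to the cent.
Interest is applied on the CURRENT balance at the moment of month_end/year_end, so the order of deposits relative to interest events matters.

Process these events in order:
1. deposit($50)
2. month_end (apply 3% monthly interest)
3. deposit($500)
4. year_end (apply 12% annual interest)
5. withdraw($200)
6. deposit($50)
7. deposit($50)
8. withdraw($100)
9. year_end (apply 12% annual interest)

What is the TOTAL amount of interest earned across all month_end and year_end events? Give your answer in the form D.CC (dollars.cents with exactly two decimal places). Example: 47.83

Answer: 263.81

Derivation:
After 1 (deposit($50)): balance=$550.00 total_interest=$0.00
After 2 (month_end (apply 3% monthly interest)): balance=$566.50 total_interest=$16.50
After 3 (deposit($500)): balance=$1066.50 total_interest=$16.50
After 4 (year_end (apply 12% annual interest)): balance=$1194.48 total_interest=$144.48
After 5 (withdraw($200)): balance=$994.48 total_interest=$144.48
After 6 (deposit($50)): balance=$1044.48 total_interest=$144.48
After 7 (deposit($50)): balance=$1094.48 total_interest=$144.48
After 8 (withdraw($100)): balance=$994.48 total_interest=$144.48
After 9 (year_end (apply 12% annual interest)): balance=$1113.81 total_interest=$263.81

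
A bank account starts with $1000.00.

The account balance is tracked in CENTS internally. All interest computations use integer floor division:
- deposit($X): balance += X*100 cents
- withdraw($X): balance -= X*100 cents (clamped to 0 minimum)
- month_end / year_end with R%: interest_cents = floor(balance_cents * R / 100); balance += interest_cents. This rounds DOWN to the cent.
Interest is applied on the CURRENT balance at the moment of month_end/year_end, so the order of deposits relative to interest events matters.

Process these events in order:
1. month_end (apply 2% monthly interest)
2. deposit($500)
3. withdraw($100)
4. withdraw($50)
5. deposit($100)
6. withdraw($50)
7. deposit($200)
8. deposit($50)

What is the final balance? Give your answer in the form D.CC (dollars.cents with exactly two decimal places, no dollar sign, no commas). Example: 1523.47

After 1 (month_end (apply 2% monthly interest)): balance=$1020.00 total_interest=$20.00
After 2 (deposit($500)): balance=$1520.00 total_interest=$20.00
After 3 (withdraw($100)): balance=$1420.00 total_interest=$20.00
After 4 (withdraw($50)): balance=$1370.00 total_interest=$20.00
After 5 (deposit($100)): balance=$1470.00 total_interest=$20.00
After 6 (withdraw($50)): balance=$1420.00 total_interest=$20.00
After 7 (deposit($200)): balance=$1620.00 total_interest=$20.00
After 8 (deposit($50)): balance=$1670.00 total_interest=$20.00

Answer: 1670.00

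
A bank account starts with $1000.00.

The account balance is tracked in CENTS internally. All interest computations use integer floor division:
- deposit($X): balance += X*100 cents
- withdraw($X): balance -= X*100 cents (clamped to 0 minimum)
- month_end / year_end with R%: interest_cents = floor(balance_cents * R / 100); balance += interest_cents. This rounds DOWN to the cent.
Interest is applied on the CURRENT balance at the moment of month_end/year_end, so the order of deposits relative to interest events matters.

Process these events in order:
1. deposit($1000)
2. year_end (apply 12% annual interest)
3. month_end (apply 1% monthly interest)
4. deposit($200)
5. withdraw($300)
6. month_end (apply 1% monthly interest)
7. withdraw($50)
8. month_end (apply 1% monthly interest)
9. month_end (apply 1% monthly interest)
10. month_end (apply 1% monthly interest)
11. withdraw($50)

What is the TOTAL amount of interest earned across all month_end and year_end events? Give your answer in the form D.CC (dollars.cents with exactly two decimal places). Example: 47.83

After 1 (deposit($1000)): balance=$2000.00 total_interest=$0.00
After 2 (year_end (apply 12% annual interest)): balance=$2240.00 total_interest=$240.00
After 3 (month_end (apply 1% monthly interest)): balance=$2262.40 total_interest=$262.40
After 4 (deposit($200)): balance=$2462.40 total_interest=$262.40
After 5 (withdraw($300)): balance=$2162.40 total_interest=$262.40
After 6 (month_end (apply 1% monthly interest)): balance=$2184.02 total_interest=$284.02
After 7 (withdraw($50)): balance=$2134.02 total_interest=$284.02
After 8 (month_end (apply 1% monthly interest)): balance=$2155.36 total_interest=$305.36
After 9 (month_end (apply 1% monthly interest)): balance=$2176.91 total_interest=$326.91
After 10 (month_end (apply 1% monthly interest)): balance=$2198.67 total_interest=$348.67
After 11 (withdraw($50)): balance=$2148.67 total_interest=$348.67

Answer: 348.67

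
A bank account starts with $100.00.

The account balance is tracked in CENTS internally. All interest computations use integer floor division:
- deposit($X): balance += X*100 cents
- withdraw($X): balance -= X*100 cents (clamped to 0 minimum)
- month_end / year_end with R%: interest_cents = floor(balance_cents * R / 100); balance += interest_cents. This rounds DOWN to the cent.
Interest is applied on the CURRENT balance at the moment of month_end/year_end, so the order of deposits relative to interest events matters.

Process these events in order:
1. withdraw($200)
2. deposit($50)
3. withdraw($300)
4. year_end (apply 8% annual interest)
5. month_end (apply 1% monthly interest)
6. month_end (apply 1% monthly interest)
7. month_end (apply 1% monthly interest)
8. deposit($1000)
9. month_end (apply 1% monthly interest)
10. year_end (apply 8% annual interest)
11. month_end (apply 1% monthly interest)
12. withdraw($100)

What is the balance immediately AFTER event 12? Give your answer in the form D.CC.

After 1 (withdraw($200)): balance=$0.00 total_interest=$0.00
After 2 (deposit($50)): balance=$50.00 total_interest=$0.00
After 3 (withdraw($300)): balance=$0.00 total_interest=$0.00
After 4 (year_end (apply 8% annual interest)): balance=$0.00 total_interest=$0.00
After 5 (month_end (apply 1% monthly interest)): balance=$0.00 total_interest=$0.00
After 6 (month_end (apply 1% monthly interest)): balance=$0.00 total_interest=$0.00
After 7 (month_end (apply 1% monthly interest)): balance=$0.00 total_interest=$0.00
After 8 (deposit($1000)): balance=$1000.00 total_interest=$0.00
After 9 (month_end (apply 1% monthly interest)): balance=$1010.00 total_interest=$10.00
After 10 (year_end (apply 8% annual interest)): balance=$1090.80 total_interest=$90.80
After 11 (month_end (apply 1% monthly interest)): balance=$1101.70 total_interest=$101.70
After 12 (withdraw($100)): balance=$1001.70 total_interest=$101.70

Answer: 1001.70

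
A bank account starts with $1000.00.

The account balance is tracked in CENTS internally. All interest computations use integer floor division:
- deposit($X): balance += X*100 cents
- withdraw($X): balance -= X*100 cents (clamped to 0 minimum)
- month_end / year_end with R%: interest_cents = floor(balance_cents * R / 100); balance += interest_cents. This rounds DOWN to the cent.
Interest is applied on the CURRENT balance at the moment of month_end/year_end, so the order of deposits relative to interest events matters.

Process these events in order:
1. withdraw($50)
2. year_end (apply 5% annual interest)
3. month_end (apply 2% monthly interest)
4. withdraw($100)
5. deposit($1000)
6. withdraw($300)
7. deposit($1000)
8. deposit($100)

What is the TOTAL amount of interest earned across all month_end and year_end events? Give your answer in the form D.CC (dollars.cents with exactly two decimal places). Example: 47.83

Answer: 67.45

Derivation:
After 1 (withdraw($50)): balance=$950.00 total_interest=$0.00
After 2 (year_end (apply 5% annual interest)): balance=$997.50 total_interest=$47.50
After 3 (month_end (apply 2% monthly interest)): balance=$1017.45 total_interest=$67.45
After 4 (withdraw($100)): balance=$917.45 total_interest=$67.45
After 5 (deposit($1000)): balance=$1917.45 total_interest=$67.45
After 6 (withdraw($300)): balance=$1617.45 total_interest=$67.45
After 7 (deposit($1000)): balance=$2617.45 total_interest=$67.45
After 8 (deposit($100)): balance=$2717.45 total_interest=$67.45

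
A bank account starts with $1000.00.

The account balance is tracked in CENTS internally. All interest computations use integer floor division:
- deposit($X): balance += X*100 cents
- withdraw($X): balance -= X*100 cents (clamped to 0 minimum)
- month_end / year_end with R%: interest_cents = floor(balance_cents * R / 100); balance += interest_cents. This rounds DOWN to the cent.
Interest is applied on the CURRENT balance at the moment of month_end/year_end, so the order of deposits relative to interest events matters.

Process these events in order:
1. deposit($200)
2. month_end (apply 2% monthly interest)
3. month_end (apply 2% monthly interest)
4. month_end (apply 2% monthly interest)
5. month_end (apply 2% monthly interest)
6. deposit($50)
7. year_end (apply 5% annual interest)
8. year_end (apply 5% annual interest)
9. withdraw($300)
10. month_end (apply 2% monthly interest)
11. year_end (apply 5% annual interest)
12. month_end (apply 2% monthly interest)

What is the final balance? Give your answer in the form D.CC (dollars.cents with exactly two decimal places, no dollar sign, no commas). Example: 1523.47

Answer: 1296.85

Derivation:
After 1 (deposit($200)): balance=$1200.00 total_interest=$0.00
After 2 (month_end (apply 2% monthly interest)): balance=$1224.00 total_interest=$24.00
After 3 (month_end (apply 2% monthly interest)): balance=$1248.48 total_interest=$48.48
After 4 (month_end (apply 2% monthly interest)): balance=$1273.44 total_interest=$73.44
After 5 (month_end (apply 2% monthly interest)): balance=$1298.90 total_interest=$98.90
After 6 (deposit($50)): balance=$1348.90 total_interest=$98.90
After 7 (year_end (apply 5% annual interest)): balance=$1416.34 total_interest=$166.34
After 8 (year_end (apply 5% annual interest)): balance=$1487.15 total_interest=$237.15
After 9 (withdraw($300)): balance=$1187.15 total_interest=$237.15
After 10 (month_end (apply 2% monthly interest)): balance=$1210.89 total_interest=$260.89
After 11 (year_end (apply 5% annual interest)): balance=$1271.43 total_interest=$321.43
After 12 (month_end (apply 2% monthly interest)): balance=$1296.85 total_interest=$346.85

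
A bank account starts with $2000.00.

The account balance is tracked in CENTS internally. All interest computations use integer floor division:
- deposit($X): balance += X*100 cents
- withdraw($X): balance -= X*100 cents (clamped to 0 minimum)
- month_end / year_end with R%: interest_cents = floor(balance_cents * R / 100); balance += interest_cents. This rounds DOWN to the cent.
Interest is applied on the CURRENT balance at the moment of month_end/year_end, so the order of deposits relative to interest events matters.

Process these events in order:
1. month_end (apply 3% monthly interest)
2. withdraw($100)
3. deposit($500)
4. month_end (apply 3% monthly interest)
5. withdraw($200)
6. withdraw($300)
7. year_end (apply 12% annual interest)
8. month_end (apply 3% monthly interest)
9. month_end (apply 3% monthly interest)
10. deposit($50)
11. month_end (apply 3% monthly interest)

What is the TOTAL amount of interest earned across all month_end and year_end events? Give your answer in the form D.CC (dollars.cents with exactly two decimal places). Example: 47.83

After 1 (month_end (apply 3% monthly interest)): balance=$2060.00 total_interest=$60.00
After 2 (withdraw($100)): balance=$1960.00 total_interest=$60.00
After 3 (deposit($500)): balance=$2460.00 total_interest=$60.00
After 4 (month_end (apply 3% monthly interest)): balance=$2533.80 total_interest=$133.80
After 5 (withdraw($200)): balance=$2333.80 total_interest=$133.80
After 6 (withdraw($300)): balance=$2033.80 total_interest=$133.80
After 7 (year_end (apply 12% annual interest)): balance=$2277.85 total_interest=$377.85
After 8 (month_end (apply 3% monthly interest)): balance=$2346.18 total_interest=$446.18
After 9 (month_end (apply 3% monthly interest)): balance=$2416.56 total_interest=$516.56
After 10 (deposit($50)): balance=$2466.56 total_interest=$516.56
After 11 (month_end (apply 3% monthly interest)): balance=$2540.55 total_interest=$590.55

Answer: 590.55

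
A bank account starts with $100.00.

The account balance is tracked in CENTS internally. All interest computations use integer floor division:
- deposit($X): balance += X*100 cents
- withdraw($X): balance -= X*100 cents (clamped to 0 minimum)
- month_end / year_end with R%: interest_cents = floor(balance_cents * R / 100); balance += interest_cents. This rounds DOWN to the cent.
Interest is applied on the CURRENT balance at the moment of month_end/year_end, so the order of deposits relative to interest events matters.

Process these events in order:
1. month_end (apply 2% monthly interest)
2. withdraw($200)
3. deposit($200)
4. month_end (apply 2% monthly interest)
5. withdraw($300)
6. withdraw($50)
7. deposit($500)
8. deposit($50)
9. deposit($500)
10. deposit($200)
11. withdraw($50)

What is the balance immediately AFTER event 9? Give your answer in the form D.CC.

Answer: 1050.00

Derivation:
After 1 (month_end (apply 2% monthly interest)): balance=$102.00 total_interest=$2.00
After 2 (withdraw($200)): balance=$0.00 total_interest=$2.00
After 3 (deposit($200)): balance=$200.00 total_interest=$2.00
After 4 (month_end (apply 2% monthly interest)): balance=$204.00 total_interest=$6.00
After 5 (withdraw($300)): balance=$0.00 total_interest=$6.00
After 6 (withdraw($50)): balance=$0.00 total_interest=$6.00
After 7 (deposit($500)): balance=$500.00 total_interest=$6.00
After 8 (deposit($50)): balance=$550.00 total_interest=$6.00
After 9 (deposit($500)): balance=$1050.00 total_interest=$6.00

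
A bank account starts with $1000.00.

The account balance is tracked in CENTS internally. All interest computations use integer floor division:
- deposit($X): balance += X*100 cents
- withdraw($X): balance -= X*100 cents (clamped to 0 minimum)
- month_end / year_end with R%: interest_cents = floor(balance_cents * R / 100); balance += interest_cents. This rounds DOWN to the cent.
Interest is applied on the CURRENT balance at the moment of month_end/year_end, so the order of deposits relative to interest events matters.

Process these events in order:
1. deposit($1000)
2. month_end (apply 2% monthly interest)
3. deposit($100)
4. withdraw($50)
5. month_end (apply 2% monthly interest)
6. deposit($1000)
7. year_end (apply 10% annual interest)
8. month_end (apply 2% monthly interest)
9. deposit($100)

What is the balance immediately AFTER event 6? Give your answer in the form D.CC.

Answer: 3131.80

Derivation:
After 1 (deposit($1000)): balance=$2000.00 total_interest=$0.00
After 2 (month_end (apply 2% monthly interest)): balance=$2040.00 total_interest=$40.00
After 3 (deposit($100)): balance=$2140.00 total_interest=$40.00
After 4 (withdraw($50)): balance=$2090.00 total_interest=$40.00
After 5 (month_end (apply 2% monthly interest)): balance=$2131.80 total_interest=$81.80
After 6 (deposit($1000)): balance=$3131.80 total_interest=$81.80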